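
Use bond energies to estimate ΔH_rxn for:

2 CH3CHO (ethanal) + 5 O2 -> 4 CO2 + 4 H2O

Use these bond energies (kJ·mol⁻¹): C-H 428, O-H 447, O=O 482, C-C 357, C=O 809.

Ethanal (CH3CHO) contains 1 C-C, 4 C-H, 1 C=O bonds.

ΔH ≈ −1882 kJ

Bonds broken (reactants):
  C-C: 2 × 357 = 714
  C-H: 8 × 428 = 3424
  C=O: 2 × 809 = 1618
  O=O: 5 × 482 = 2410
  Σ(broken) = 8166 kJ
Bonds formed (products):
  C=O: 8 × 809 = 6472
  O-H: 8 × 447 = 3576
  Σ(formed) = 10048 kJ
ΔH = Σ(broken) − Σ(formed) = 8166 − 10048 = −1882 kJ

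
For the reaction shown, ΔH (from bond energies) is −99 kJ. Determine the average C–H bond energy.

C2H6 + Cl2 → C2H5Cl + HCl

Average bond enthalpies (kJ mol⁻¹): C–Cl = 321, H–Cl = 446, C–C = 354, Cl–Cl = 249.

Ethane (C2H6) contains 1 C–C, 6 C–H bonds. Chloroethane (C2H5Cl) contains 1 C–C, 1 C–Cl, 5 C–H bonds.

D(C–H) ≈ 419 kJ/mol

Let D be the C–H bond energy.
Σ(broken) = 1×354 + 6×D + 1×249 = 603 + 6D
Σ(formed) = 1×354 + 1×321 + 5×D + 1×446 = 1121 + 5D
ΔH = Σ(broken) − Σ(formed) = (603 + 6D) − (1121 + 5D) = −518 + D
Setting this equal to −99 kJ gives D = 419 kJ/mol.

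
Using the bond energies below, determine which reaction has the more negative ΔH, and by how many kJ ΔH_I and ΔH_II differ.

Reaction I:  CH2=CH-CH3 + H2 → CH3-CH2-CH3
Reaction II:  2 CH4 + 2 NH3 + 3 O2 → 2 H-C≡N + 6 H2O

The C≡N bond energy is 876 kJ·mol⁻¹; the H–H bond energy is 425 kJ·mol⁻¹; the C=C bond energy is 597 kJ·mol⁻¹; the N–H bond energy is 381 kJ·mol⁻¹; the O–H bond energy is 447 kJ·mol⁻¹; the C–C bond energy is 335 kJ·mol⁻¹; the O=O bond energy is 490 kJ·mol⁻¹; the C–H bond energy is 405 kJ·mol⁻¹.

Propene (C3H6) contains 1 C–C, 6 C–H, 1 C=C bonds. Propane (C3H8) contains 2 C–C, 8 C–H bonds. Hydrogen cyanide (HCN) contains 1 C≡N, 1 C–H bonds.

Reaction I:
  Bonds broken (reactants):
    C–C: 1 × 335 = 335
    C–H: 6 × 405 = 2430
    C=C: 1 × 597 = 597
    H–H: 1 × 425 = 425
    Σ(broken) = 3787 kJ
  Bonds formed (products):
    C–C: 2 × 335 = 670
    C–H: 8 × 405 = 3240
    Σ(formed) = 3910 kJ
  ΔH_I = 3787 − 3910 = −123 kJ
Reaction II:
  Bonds broken (reactants):
    C–H: 8 × 405 = 3240
    N–H: 6 × 381 = 2286
    O=O: 3 × 490 = 1470
    Σ(broken) = 6996 kJ
  Bonds formed (products):
    C≡N: 2 × 876 = 1752
    C–H: 2 × 405 = 810
    O–H: 12 × 447 = 5364
    Σ(formed) = 7926 kJ
  ΔH_II = 6996 − 7926 = −930 kJ
ΔH_I − ΔH_II = +807 kJ, so reaction II has the more negative ΔH; |ΔH_I − ΔH_II| = 807 kJ.

Reaction II, by 807 kJ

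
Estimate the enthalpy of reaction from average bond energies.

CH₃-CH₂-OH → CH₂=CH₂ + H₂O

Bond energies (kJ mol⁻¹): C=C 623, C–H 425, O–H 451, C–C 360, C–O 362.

Bonds broken (reactants):
  C–C: 1 × 360 = 360
  C–H: 5 × 425 = 2125
  C–O: 1 × 362 = 362
  O–H: 1 × 451 = 451
  Σ(broken) = 3298 kJ
Bonds formed (products):
  C–H: 4 × 425 = 1700
  C=C: 1 × 623 = 623
  O–H: 2 × 451 = 902
  Σ(formed) = 3225 kJ
ΔH = Σ(broken) − Σ(formed) = 3298 − 3225 = +73 kJ

ΔH ≈ +73 kJ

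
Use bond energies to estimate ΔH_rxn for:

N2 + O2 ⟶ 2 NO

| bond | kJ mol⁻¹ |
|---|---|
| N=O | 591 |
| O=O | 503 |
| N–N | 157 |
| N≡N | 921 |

ΔH ≈ +242 kJ

Bonds broken (reactants):
  N≡N: 1 × 921 = 921
  O=O: 1 × 503 = 503
  Σ(broken) = 1424 kJ
Bonds formed (products):
  N=O: 2 × 591 = 1182
  Σ(formed) = 1182 kJ
ΔH = Σ(broken) − Σ(formed) = 1424 − 1182 = +242 kJ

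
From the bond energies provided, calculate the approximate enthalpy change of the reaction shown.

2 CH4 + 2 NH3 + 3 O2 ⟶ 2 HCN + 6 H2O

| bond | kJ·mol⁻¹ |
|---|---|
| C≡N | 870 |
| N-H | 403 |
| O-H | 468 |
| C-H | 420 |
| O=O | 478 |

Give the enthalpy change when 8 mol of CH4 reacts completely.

ΔH = −3936 kJ

Bonds broken (reactants):
  C-H: 8 × 420 = 3360
  N-H: 6 × 403 = 2418
  O=O: 3 × 478 = 1434
  Σ(broken) = 7212 kJ
Bonds formed (products):
  C≡N: 2 × 870 = 1740
  C-H: 2 × 420 = 840
  O-H: 12 × 468 = 5616
  Σ(formed) = 8196 kJ
ΔH = Σ(broken) − Σ(formed) = 7212 − 8196 = −984 kJ
For 4× the reaction as written: 4 × (−984) = −3936 kJ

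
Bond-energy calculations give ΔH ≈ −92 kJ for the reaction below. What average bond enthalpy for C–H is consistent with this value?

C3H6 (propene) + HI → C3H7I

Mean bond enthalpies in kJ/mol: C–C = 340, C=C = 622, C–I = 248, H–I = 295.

Let D be the C–H bond energy.
Σ(broken) = 1×340 + 6×D + 1×622 + 1×295 = 1257 + 6D
Σ(formed) = 2×340 + 7×D + 1×248 = 928 + 7D
ΔH = Σ(broken) − Σ(formed) = (1257 + 6D) − (928 + 7D) = +329 − D
Setting this equal to −92 kJ gives D = 421 kJ/mol.

D(C–H) ≈ 421 kJ/mol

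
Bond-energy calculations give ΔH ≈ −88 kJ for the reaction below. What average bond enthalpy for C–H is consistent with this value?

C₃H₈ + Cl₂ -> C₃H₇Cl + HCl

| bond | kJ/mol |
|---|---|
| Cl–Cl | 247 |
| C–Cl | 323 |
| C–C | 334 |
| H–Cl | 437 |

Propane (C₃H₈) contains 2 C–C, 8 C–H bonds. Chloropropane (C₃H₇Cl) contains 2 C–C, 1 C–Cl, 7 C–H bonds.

D(C–H) ≈ 425 kJ/mol

Let D be the C–H bond energy.
Σ(broken) = 2×334 + 8×D + 1×247 = 915 + 8D
Σ(formed) = 2×334 + 1×323 + 7×D + 1×437 = 1428 + 7D
ΔH = Σ(broken) − Σ(formed) = (915 + 8D) − (1428 + 7D) = −513 + D
Setting this equal to −88 kJ gives D = 425 kJ/mol.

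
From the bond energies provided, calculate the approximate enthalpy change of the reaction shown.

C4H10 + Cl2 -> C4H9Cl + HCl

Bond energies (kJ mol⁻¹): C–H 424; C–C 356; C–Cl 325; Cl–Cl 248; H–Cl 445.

ΔH ≈ −98 kJ

Bonds broken (reactants):
  C–C: 3 × 356 = 1068
  C–H: 10 × 424 = 4240
  Cl–Cl: 1 × 248 = 248
  Σ(broken) = 5556 kJ
Bonds formed (products):
  C–C: 3 × 356 = 1068
  C–Cl: 1 × 325 = 325
  C–H: 9 × 424 = 3816
  H–Cl: 1 × 445 = 445
  Σ(formed) = 5654 kJ
ΔH = Σ(broken) − Σ(formed) = 5556 − 5654 = −98 kJ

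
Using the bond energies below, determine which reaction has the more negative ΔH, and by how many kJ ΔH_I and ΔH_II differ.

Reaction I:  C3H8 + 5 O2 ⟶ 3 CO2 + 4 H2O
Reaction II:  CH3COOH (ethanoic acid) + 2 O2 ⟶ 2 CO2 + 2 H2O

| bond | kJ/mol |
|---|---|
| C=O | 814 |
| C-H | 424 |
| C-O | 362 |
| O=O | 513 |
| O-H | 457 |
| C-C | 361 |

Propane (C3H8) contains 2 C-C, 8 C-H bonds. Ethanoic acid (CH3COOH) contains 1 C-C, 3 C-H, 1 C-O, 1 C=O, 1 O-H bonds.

Reaction I:
  Bonds broken (reactants):
    C-C: 2 × 361 = 722
    C-H: 8 × 424 = 3392
    O=O: 5 × 513 = 2565
    Σ(broken) = 6679 kJ
  Bonds formed (products):
    C=O: 6 × 814 = 4884
    O-H: 8 × 457 = 3656
    Σ(formed) = 8540 kJ
  ΔH_I = 6679 − 8540 = −1861 kJ
Reaction II:
  Bonds broken (reactants):
    C-C: 1 × 361 = 361
    C-H: 3 × 424 = 1272
    C-O: 1 × 362 = 362
    C=O: 1 × 814 = 814
    O-H: 1 × 457 = 457
    O=O: 2 × 513 = 1026
    Σ(broken) = 4292 kJ
  Bonds formed (products):
    C=O: 4 × 814 = 3256
    O-H: 4 × 457 = 1828
    Σ(formed) = 5084 kJ
  ΔH_II = 4292 − 5084 = −792 kJ
ΔH_I − ΔH_II = −1069 kJ, so reaction I has the more negative ΔH; |ΔH_I − ΔH_II| = 1069 kJ.

Reaction I, by 1069 kJ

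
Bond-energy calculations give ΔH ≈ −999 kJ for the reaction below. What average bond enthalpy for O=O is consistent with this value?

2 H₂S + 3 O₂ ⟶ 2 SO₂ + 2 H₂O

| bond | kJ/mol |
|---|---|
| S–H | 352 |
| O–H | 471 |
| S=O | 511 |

D(O=O) ≈ 507 kJ/mol

Let D be the O=O bond energy.
Σ(broken) = 3×D + 4×352 = 1408 + 3D
Σ(formed) = 4×471 + 4×511 = 3928
ΔH = Σ(broken) − Σ(formed) = (1408 + 3D) − (3928) = −2520 + 3D
Setting this equal to −999 kJ gives 3D = 1521, so D = 507 kJ/mol.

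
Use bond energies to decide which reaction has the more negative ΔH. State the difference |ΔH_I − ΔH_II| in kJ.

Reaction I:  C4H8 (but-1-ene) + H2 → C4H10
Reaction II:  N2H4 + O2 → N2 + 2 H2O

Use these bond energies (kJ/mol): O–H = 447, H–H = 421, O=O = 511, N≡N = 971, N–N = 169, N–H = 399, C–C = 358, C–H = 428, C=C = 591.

Reaction I:
  Bonds broken (reactants):
    C–C: 2 × 358 = 716
    C–H: 8 × 428 = 3424
    C=C: 1 × 591 = 591
    H–H: 1 × 421 = 421
    Σ(broken) = 5152 kJ
  Bonds formed (products):
    C–C: 3 × 358 = 1074
    C–H: 10 × 428 = 4280
    Σ(formed) = 5354 kJ
  ΔH_I = 5152 − 5354 = −202 kJ
Reaction II:
  Bonds broken (reactants):
    N–H: 4 × 399 = 1596
    N–N: 1 × 169 = 169
    O=O: 1 × 511 = 511
    Σ(broken) = 2276 kJ
  Bonds formed (products):
    N≡N: 1 × 971 = 971
    O–H: 4 × 447 = 1788
    Σ(formed) = 2759 kJ
  ΔH_II = 2276 − 2759 = −483 kJ
ΔH_I − ΔH_II = +281 kJ, so reaction II has the more negative ΔH; |ΔH_I − ΔH_II| = 281 kJ.

Reaction II, by 281 kJ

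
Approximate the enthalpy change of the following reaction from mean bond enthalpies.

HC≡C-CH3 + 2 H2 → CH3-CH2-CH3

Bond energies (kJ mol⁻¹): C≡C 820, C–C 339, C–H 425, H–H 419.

ΔH ≈ −381 kJ

Bonds broken (reactants):
  C≡C: 1 × 820 = 820
  C–C: 1 × 339 = 339
  C–H: 4 × 425 = 1700
  H–H: 2 × 419 = 838
  Σ(broken) = 3697 kJ
Bonds formed (products):
  C–C: 2 × 339 = 678
  C–H: 8 × 425 = 3400
  Σ(formed) = 4078 kJ
ΔH = Σ(broken) − Σ(formed) = 3697 − 4078 = −381 kJ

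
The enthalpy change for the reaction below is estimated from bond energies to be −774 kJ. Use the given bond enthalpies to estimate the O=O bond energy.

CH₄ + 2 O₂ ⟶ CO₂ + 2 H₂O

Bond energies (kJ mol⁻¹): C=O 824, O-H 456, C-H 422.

Let D be the O=O bond energy.
Σ(broken) = 4×422 + 2×D = 1688 + 2D
Σ(formed) = 2×824 + 4×456 = 3472
ΔH = Σ(broken) − Σ(formed) = (1688 + 2D) − (3472) = −1784 + 2D
Setting this equal to −774 kJ gives 2D = 1010, so D = 505 kJ/mol.

D(O=O) ≈ 505 kJ/mol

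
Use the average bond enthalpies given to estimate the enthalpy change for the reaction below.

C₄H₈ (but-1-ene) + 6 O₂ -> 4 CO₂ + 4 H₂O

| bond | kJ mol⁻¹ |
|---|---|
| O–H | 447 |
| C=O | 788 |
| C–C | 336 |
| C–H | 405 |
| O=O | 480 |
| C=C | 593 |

ΔH ≈ −2495 kJ

Bonds broken (reactants):
  C–C: 2 × 336 = 672
  C–H: 8 × 405 = 3240
  C=C: 1 × 593 = 593
  O=O: 6 × 480 = 2880
  Σ(broken) = 7385 kJ
Bonds formed (products):
  C=O: 8 × 788 = 6304
  O–H: 8 × 447 = 3576
  Σ(formed) = 9880 kJ
ΔH = Σ(broken) − Σ(formed) = 7385 − 9880 = −2495 kJ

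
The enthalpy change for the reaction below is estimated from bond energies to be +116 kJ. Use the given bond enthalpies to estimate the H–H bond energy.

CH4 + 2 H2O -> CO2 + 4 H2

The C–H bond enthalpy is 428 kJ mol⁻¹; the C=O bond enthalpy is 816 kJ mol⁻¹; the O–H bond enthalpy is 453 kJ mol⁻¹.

Let D be the H–H bond energy.
Σ(broken) = 4×428 + 4×453 = 3524
Σ(formed) = 2×816 + 4×D = 1632 + 4D
ΔH = Σ(broken) − Σ(formed) = (3524) − (1632 + 4D) = +1892 − 4D
Setting this equal to +116 kJ gives 4D = 1776, so D = 444 kJ/mol.

D(H–H) ≈ 444 kJ/mol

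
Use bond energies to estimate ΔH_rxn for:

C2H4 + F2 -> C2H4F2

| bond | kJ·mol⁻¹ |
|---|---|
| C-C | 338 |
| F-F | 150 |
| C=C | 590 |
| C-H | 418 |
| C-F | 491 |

Bonds broken (reactants):
  C-H: 4 × 418 = 1672
  C=C: 1 × 590 = 590
  F-F: 1 × 150 = 150
  Σ(broken) = 2412 kJ
Bonds formed (products):
  C-C: 1 × 338 = 338
  C-F: 2 × 491 = 982
  C-H: 4 × 418 = 1672
  Σ(formed) = 2992 kJ
ΔH = Σ(broken) − Σ(formed) = 2412 − 2992 = −580 kJ

ΔH ≈ −580 kJ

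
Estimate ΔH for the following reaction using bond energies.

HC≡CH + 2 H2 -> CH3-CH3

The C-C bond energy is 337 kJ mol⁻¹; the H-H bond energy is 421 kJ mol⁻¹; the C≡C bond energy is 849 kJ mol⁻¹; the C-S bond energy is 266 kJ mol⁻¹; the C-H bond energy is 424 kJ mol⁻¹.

Bonds broken (reactants):
  C≡C: 1 × 849 = 849
  C-H: 2 × 424 = 848
  H-H: 2 × 421 = 842
  Σ(broken) = 2539 kJ
Bonds formed (products):
  C-C: 1 × 337 = 337
  C-H: 6 × 424 = 2544
  Σ(formed) = 2881 kJ
ΔH = Σ(broken) − Σ(formed) = 2539 − 2881 = −342 kJ

ΔH ≈ −342 kJ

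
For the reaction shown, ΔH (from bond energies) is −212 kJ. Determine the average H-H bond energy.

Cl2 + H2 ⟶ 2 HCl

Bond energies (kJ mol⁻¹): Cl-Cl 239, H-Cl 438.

Let D be the H-H bond energy.
Σ(broken) = 1×239 + 1×D = 239 + D
Σ(formed) = 2×438 = 876
ΔH = Σ(broken) − Σ(formed) = (239 + D) − (876) = −637 + D
Setting this equal to −212 kJ gives D = 425 kJ/mol.

D(H-H) ≈ 425 kJ/mol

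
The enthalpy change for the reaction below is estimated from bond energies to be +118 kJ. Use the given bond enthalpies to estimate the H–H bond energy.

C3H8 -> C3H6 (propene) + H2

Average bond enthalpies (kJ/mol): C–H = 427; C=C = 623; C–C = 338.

D(H–H) ≈ 451 kJ/mol

Let D be the H–H bond energy.
Σ(broken) = 2×338 + 8×427 = 4092
Σ(formed) = 1×338 + 6×427 + 1×623 + 1×D = 3523 + D
ΔH = Σ(broken) − Σ(formed) = (4092) − (3523 + D) = +569 − D
Setting this equal to +118 kJ gives D = 451 kJ/mol.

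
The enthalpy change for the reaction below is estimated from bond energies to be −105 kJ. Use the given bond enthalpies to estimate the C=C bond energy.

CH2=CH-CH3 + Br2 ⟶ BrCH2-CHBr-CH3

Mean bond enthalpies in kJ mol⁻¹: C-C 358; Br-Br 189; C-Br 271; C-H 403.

Let D be the C=C bond energy.
Σ(broken) = 1×189 + 1×358 + 6×403 + 1×D = 2965 + D
Σ(formed) = 2×271 + 2×358 + 6×403 = 3676
ΔH = Σ(broken) − Σ(formed) = (2965 + D) − (3676) = −711 + D
Setting this equal to −105 kJ gives D = 606 kJ/mol.

D(C=C) ≈ 606 kJ/mol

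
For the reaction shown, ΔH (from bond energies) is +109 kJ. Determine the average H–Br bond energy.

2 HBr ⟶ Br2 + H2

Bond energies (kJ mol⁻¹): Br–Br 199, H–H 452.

D(H–Br) ≈ 380 kJ/mol

Let D be the H–Br bond energy.
Σ(broken) = 2×D = 2D
Σ(formed) = 1×199 + 1×452 = 651
ΔH = Σ(broken) − Σ(formed) = (2D) − (651) = −651 + 2D
Setting this equal to +109 kJ gives 2D = 760, so D = 380 kJ/mol.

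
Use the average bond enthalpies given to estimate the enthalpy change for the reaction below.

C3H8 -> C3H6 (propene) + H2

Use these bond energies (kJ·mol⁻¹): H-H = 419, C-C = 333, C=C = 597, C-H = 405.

Bonds broken (reactants):
  C-C: 2 × 333 = 666
  C-H: 8 × 405 = 3240
  Σ(broken) = 3906 kJ
Bonds formed (products):
  C-C: 1 × 333 = 333
  C-H: 6 × 405 = 2430
  C=C: 1 × 597 = 597
  H-H: 1 × 419 = 419
  Σ(formed) = 3779 kJ
ΔH = Σ(broken) − Σ(formed) = 3906 − 3779 = +127 kJ

ΔH ≈ +127 kJ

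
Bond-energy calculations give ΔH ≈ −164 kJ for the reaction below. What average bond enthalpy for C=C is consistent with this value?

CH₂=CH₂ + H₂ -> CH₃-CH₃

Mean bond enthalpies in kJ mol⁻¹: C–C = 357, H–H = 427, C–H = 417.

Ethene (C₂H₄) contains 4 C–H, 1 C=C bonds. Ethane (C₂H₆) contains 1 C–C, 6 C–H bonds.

D(C=C) ≈ 600 kJ/mol

Let D be the C=C bond energy.
Σ(broken) = 4×417 + 1×D + 1×427 = 2095 + D
Σ(formed) = 1×357 + 6×417 = 2859
ΔH = Σ(broken) − Σ(formed) = (2095 + D) − (2859) = −764 + D
Setting this equal to −164 kJ gives D = 600 kJ/mol.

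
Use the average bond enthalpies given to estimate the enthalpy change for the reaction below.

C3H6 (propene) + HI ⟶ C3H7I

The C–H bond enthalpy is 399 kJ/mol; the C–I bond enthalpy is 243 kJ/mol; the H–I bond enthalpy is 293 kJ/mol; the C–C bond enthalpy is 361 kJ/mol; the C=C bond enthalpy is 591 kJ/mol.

Bonds broken (reactants):
  C–C: 1 × 361 = 361
  C–H: 6 × 399 = 2394
  C=C: 1 × 591 = 591
  H–I: 1 × 293 = 293
  Σ(broken) = 3639 kJ
Bonds formed (products):
  C–C: 2 × 361 = 722
  C–H: 7 × 399 = 2793
  C–I: 1 × 243 = 243
  Σ(formed) = 3758 kJ
ΔH = Σ(broken) − Σ(formed) = 3639 − 3758 = −119 kJ

ΔH ≈ −119 kJ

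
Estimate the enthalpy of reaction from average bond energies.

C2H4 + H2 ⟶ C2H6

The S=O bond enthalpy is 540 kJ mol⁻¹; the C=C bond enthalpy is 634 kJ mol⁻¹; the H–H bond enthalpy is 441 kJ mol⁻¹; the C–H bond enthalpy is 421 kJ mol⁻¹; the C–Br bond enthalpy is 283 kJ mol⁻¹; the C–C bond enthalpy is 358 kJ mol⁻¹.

ΔH ≈ −125 kJ

Bonds broken (reactants):
  C–H: 4 × 421 = 1684
  C=C: 1 × 634 = 634
  H–H: 1 × 441 = 441
  Σ(broken) = 2759 kJ
Bonds formed (products):
  C–C: 1 × 358 = 358
  C–H: 6 × 421 = 2526
  Σ(formed) = 2884 kJ
ΔH = Σ(broken) − Σ(formed) = 2759 − 2884 = −125 kJ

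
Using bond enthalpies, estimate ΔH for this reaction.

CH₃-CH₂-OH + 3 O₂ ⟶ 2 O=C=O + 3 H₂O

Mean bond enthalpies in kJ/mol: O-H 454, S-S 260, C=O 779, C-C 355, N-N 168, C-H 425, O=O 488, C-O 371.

Bonds broken (reactants):
  C-C: 1 × 355 = 355
  C-H: 5 × 425 = 2125
  C-O: 1 × 371 = 371
  O-H: 1 × 454 = 454
  O=O: 3 × 488 = 1464
  Σ(broken) = 4769 kJ
Bonds formed (products):
  C=O: 4 × 779 = 3116
  O-H: 6 × 454 = 2724
  Σ(formed) = 5840 kJ
ΔH = Σ(broken) − Σ(formed) = 4769 − 5840 = −1071 kJ

ΔH ≈ −1071 kJ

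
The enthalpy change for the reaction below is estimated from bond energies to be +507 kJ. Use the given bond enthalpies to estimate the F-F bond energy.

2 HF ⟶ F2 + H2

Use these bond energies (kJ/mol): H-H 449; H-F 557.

D(F-F) ≈ 158 kJ/mol

Let D be the F-F bond energy.
Σ(broken) = 2×557 = 1114
Σ(formed) = 1×D + 1×449 = 449 + D
ΔH = Σ(broken) − Σ(formed) = (1114) − (449 + D) = +665 − D
Setting this equal to +507 kJ gives D = 158 kJ/mol.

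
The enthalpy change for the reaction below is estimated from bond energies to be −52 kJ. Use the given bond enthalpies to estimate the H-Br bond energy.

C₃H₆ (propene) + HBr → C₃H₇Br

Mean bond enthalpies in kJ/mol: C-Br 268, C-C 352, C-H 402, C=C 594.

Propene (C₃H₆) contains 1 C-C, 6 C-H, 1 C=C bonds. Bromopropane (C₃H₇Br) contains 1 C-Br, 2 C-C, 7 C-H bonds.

D(H-Br) ≈ 376 kJ/mol

Let D be the H-Br bond energy.
Σ(broken) = 1×352 + 6×402 + 1×594 + 1×D = 3358 + D
Σ(formed) = 1×268 + 2×352 + 7×402 = 3786
ΔH = Σ(broken) − Σ(formed) = (3358 + D) − (3786) = −428 + D
Setting this equal to −52 kJ gives D = 376 kJ/mol.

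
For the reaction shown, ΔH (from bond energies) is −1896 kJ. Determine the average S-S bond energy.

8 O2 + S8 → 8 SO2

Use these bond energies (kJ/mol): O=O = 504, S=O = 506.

Let D be the S-S bond energy.
Σ(broken) = 8×504 + 8×D = 4032 + 8D
Σ(formed) = 16×506 = 8096
ΔH = Σ(broken) − Σ(formed) = (4032 + 8D) − (8096) = −4064 + 8D
Setting this equal to −1896 kJ gives 8D = 2168, so D = 271 kJ/mol.

D(S-S) ≈ 271 kJ/mol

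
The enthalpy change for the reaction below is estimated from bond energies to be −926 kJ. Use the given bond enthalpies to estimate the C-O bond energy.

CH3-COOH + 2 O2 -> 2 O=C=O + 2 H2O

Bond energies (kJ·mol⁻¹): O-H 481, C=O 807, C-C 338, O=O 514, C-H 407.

Let D be the C-O bond energy.
Σ(broken) = 1×338 + 3×407 + 1×D + 1×807 + 1×481 + 2×514 = 3875 + D
Σ(formed) = 4×807 + 4×481 = 5152
ΔH = Σ(broken) − Σ(formed) = (3875 + D) − (5152) = −1277 + D
Setting this equal to −926 kJ gives D = 351 kJ/mol.

D(C-O) ≈ 351 kJ/mol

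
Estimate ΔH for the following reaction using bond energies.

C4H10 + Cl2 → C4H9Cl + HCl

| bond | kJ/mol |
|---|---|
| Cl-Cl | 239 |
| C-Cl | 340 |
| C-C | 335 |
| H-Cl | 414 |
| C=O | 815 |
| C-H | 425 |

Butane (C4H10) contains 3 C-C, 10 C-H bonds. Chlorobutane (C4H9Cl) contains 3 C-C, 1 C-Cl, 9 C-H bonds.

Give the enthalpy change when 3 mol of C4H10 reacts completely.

ΔH = −270 kJ

Bonds broken (reactants):
  C-C: 3 × 335 = 1005
  C-H: 10 × 425 = 4250
  Cl-Cl: 1 × 239 = 239
  Σ(broken) = 5494 kJ
Bonds formed (products):
  C-C: 3 × 335 = 1005
  C-Cl: 1 × 340 = 340
  C-H: 9 × 425 = 3825
  H-Cl: 1 × 414 = 414
  Σ(formed) = 5584 kJ
ΔH = Σ(broken) − Σ(formed) = 5494 − 5584 = −90 kJ
For 3× the reaction as written: 3 × (−90) = −270 kJ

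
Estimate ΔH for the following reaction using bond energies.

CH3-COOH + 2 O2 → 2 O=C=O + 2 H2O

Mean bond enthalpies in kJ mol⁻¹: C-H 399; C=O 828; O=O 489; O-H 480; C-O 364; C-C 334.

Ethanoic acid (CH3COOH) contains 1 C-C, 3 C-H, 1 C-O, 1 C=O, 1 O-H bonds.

ΔH ≈ −1051 kJ

Bonds broken (reactants):
  C-C: 1 × 334 = 334
  C-H: 3 × 399 = 1197
  C-O: 1 × 364 = 364
  C=O: 1 × 828 = 828
  O-H: 1 × 480 = 480
  O=O: 2 × 489 = 978
  Σ(broken) = 4181 kJ
Bonds formed (products):
  C=O: 4 × 828 = 3312
  O-H: 4 × 480 = 1920
  Σ(formed) = 5232 kJ
ΔH = Σ(broken) − Σ(formed) = 4181 − 5232 = −1051 kJ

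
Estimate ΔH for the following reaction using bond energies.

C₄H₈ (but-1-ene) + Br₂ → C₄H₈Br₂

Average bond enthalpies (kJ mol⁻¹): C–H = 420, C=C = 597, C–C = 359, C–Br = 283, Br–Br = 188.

ΔH ≈ −140 kJ

Bonds broken (reactants):
  Br–Br: 1 × 188 = 188
  C–C: 2 × 359 = 718
  C–H: 8 × 420 = 3360
  C=C: 1 × 597 = 597
  Σ(broken) = 4863 kJ
Bonds formed (products):
  C–Br: 2 × 283 = 566
  C–C: 3 × 359 = 1077
  C–H: 8 × 420 = 3360
  Σ(formed) = 5003 kJ
ΔH = Σ(broken) − Σ(formed) = 4863 − 5003 = −140 kJ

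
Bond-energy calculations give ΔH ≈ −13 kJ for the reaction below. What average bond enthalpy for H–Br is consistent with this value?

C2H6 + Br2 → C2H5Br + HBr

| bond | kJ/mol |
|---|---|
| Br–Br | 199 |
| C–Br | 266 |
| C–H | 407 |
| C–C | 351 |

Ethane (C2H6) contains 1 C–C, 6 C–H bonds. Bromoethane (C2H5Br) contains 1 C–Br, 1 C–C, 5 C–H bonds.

D(H–Br) ≈ 353 kJ/mol

Let D be the H–Br bond energy.
Σ(broken) = 1×199 + 1×351 + 6×407 = 2992
Σ(formed) = 1×266 + 1×351 + 5×407 + 1×D = 2652 + D
ΔH = Σ(broken) − Σ(formed) = (2992) − (2652 + D) = +340 − D
Setting this equal to −13 kJ gives D = 353 kJ/mol.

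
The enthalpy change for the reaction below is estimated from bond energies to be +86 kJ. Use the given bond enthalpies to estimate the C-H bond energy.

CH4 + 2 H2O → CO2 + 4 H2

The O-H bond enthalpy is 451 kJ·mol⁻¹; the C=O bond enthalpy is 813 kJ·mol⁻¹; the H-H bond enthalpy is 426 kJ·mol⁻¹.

D(C-H) ≈ 403 kJ/mol

Let D be the C-H bond energy.
Σ(broken) = 4×D + 4×451 = 1804 + 4D
Σ(formed) = 2×813 + 4×426 = 3330
ΔH = Σ(broken) − Σ(formed) = (1804 + 4D) − (3330) = −1526 + 4D
Setting this equal to +86 kJ gives 4D = 1612, so D = 403 kJ/mol.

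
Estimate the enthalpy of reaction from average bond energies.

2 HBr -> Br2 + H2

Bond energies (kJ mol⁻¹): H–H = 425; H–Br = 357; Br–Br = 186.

ΔH ≈ +103 kJ

Bonds broken (reactants):
  H–Br: 2 × 357 = 714
  Σ(broken) = 714 kJ
Bonds formed (products):
  Br–Br: 1 × 186 = 186
  H–H: 1 × 425 = 425
  Σ(formed) = 611 kJ
ΔH = Σ(broken) − Σ(formed) = 714 − 611 = +103 kJ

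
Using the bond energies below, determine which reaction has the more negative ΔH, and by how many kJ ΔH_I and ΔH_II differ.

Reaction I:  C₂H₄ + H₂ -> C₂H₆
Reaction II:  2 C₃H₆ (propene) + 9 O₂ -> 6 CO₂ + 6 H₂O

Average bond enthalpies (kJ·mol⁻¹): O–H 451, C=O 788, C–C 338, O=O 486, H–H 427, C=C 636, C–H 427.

Reaction I:
  Bonds broken (reactants):
    C–H: 4 × 427 = 1708
    C=C: 1 × 636 = 636
    H–H: 1 × 427 = 427
    Σ(broken) = 2771 kJ
  Bonds formed (products):
    C–C: 1 × 338 = 338
    C–H: 6 × 427 = 2562
    Σ(formed) = 2900 kJ
  ΔH_I = 2771 − 2900 = −129 kJ
Reaction II:
  Bonds broken (reactants):
    C–C: 2 × 338 = 676
    C–H: 12 × 427 = 5124
    C=C: 2 × 636 = 1272
    O=O: 9 × 486 = 4374
    Σ(broken) = 11446 kJ
  Bonds formed (products):
    C=O: 12 × 788 = 9456
    O–H: 12 × 451 = 5412
    Σ(formed) = 14868 kJ
  ΔH_II = 11446 − 14868 = −3422 kJ
ΔH_I − ΔH_II = +3293 kJ, so reaction II has the more negative ΔH; |ΔH_I − ΔH_II| = 3293 kJ.

Reaction II, by 3293 kJ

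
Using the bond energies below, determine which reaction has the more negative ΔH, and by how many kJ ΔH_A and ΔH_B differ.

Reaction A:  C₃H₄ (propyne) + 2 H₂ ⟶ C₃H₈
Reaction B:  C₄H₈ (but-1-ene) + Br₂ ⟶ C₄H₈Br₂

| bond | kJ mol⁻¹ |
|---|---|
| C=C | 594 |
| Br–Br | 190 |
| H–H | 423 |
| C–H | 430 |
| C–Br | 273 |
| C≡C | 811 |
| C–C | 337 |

Reaction A:
  Bonds broken (reactants):
    C≡C: 1 × 811 = 811
    C–C: 1 × 337 = 337
    C–H: 4 × 430 = 1720
    H–H: 2 × 423 = 846
    Σ(broken) = 3714 kJ
  Bonds formed (products):
    C–C: 2 × 337 = 674
    C–H: 8 × 430 = 3440
    Σ(formed) = 4114 kJ
  ΔH_A = 3714 − 4114 = −400 kJ
Reaction B:
  Bonds broken (reactants):
    Br–Br: 1 × 190 = 190
    C–C: 2 × 337 = 674
    C–H: 8 × 430 = 3440
    C=C: 1 × 594 = 594
    Σ(broken) = 4898 kJ
  Bonds formed (products):
    C–Br: 2 × 273 = 546
    C–C: 3 × 337 = 1011
    C–H: 8 × 430 = 3440
    Σ(formed) = 4997 kJ
  ΔH_B = 4898 − 4997 = −99 kJ
ΔH_A − ΔH_B = −301 kJ, so reaction A has the more negative ΔH; |ΔH_A − ΔH_B| = 301 kJ.

Reaction A, by 301 kJ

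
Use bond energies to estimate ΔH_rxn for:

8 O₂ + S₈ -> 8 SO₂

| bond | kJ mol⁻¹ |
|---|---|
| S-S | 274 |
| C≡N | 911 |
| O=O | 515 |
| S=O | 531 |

Bonds broken (reactants):
  O=O: 8 × 515 = 4120
  S-S: 8 × 274 = 2192
  Σ(broken) = 6312 kJ
Bonds formed (products):
  S=O: 16 × 531 = 8496
  Σ(formed) = 8496 kJ
ΔH = Σ(broken) − Σ(formed) = 6312 − 8496 = −2184 kJ

ΔH ≈ −2184 kJ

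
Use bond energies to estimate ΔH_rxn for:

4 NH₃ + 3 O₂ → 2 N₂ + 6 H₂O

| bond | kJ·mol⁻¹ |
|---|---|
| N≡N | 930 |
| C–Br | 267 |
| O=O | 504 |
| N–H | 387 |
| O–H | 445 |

Bonds broken (reactants):
  N–H: 12 × 387 = 4644
  O=O: 3 × 504 = 1512
  Σ(broken) = 6156 kJ
Bonds formed (products):
  N≡N: 2 × 930 = 1860
  O–H: 12 × 445 = 5340
  Σ(formed) = 7200 kJ
ΔH = Σ(broken) − Σ(formed) = 6156 − 7200 = −1044 kJ

ΔH ≈ −1044 kJ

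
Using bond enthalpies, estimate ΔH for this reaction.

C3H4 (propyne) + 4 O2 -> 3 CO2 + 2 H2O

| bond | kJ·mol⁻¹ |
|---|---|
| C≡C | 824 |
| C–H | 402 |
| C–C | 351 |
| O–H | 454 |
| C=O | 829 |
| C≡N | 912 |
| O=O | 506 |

Bonds broken (reactants):
  C≡C: 1 × 824 = 824
  C–C: 1 × 351 = 351
  C–H: 4 × 402 = 1608
  O=O: 4 × 506 = 2024
  Σ(broken) = 4807 kJ
Bonds formed (products):
  C=O: 6 × 829 = 4974
  O–H: 4 × 454 = 1816
  Σ(formed) = 6790 kJ
ΔH = Σ(broken) − Σ(formed) = 4807 − 6790 = −1983 kJ

ΔH ≈ −1983 kJ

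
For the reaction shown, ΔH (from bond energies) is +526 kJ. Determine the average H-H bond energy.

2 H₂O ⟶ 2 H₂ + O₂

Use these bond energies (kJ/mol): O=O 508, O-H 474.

Let D be the H-H bond energy.
Σ(broken) = 4×474 = 1896
Σ(formed) = 2×D + 1×508 = 508 + 2D
ΔH = Σ(broken) − Σ(formed) = (1896) − (508 + 2D) = +1388 − 2D
Setting this equal to +526 kJ gives 2D = 862, so D = 431 kJ/mol.

D(H-H) ≈ 431 kJ/mol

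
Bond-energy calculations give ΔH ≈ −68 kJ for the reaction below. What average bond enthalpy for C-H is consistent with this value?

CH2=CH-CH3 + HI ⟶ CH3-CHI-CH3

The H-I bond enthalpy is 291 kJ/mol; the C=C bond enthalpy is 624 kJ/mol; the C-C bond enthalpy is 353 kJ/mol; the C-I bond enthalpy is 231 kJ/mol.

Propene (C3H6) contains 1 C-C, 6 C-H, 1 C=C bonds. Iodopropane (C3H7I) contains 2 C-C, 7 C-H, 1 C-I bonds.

D(C-H) ≈ 399 kJ/mol

Let D be the C-H bond energy.
Σ(broken) = 1×353 + 6×D + 1×624 + 1×291 = 1268 + 6D
Σ(formed) = 2×353 + 7×D + 1×231 = 937 + 7D
ΔH = Σ(broken) − Σ(formed) = (1268 + 6D) − (937 + 7D) = +331 − D
Setting this equal to −68 kJ gives D = 399 kJ/mol.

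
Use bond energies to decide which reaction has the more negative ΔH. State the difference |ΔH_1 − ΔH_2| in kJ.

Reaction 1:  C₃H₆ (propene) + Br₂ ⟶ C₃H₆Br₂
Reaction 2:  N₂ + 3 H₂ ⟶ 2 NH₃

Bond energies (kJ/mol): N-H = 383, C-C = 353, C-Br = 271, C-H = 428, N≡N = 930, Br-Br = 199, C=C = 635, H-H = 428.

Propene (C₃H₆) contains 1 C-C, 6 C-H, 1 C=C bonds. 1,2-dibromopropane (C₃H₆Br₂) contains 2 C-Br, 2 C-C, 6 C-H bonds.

Reaction 1:
  Bonds broken (reactants):
    Br-Br: 1 × 199 = 199
    C-C: 1 × 353 = 353
    C-H: 6 × 428 = 2568
    C=C: 1 × 635 = 635
    Σ(broken) = 3755 kJ
  Bonds formed (products):
    C-Br: 2 × 271 = 542
    C-C: 2 × 353 = 706
    C-H: 6 × 428 = 2568
    Σ(formed) = 3816 kJ
  ΔH_1 = 3755 − 3816 = −61 kJ
Reaction 2:
  Bonds broken (reactants):
    H-H: 3 × 428 = 1284
    N≡N: 1 × 930 = 930
    Σ(broken) = 2214 kJ
  Bonds formed (products):
    N-H: 6 × 383 = 2298
    Σ(formed) = 2298 kJ
  ΔH_2 = 2214 − 2298 = −84 kJ
ΔH_1 − ΔH_2 = +23 kJ, so reaction 2 has the more negative ΔH; |ΔH_1 − ΔH_2| = 23 kJ.

Reaction 2, by 23 kJ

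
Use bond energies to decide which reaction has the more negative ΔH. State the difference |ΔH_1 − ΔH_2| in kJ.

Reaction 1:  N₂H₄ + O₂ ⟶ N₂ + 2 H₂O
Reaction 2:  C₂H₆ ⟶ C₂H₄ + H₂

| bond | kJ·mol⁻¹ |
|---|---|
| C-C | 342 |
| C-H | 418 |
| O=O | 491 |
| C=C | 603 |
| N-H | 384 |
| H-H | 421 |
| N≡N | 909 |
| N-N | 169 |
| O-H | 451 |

Reaction 1, by 671 kJ

Reaction 1:
  Bonds broken (reactants):
    N-H: 4 × 384 = 1536
    N-N: 1 × 169 = 169
    O=O: 1 × 491 = 491
    Σ(broken) = 2196 kJ
  Bonds formed (products):
    N≡N: 1 × 909 = 909
    O-H: 4 × 451 = 1804
    Σ(formed) = 2713 kJ
  ΔH_1 = 2196 − 2713 = −517 kJ
Reaction 2:
  Bonds broken (reactants):
    C-C: 1 × 342 = 342
    C-H: 6 × 418 = 2508
    Σ(broken) = 2850 kJ
  Bonds formed (products):
    C-H: 4 × 418 = 1672
    C=C: 1 × 603 = 603
    H-H: 1 × 421 = 421
    Σ(formed) = 2696 kJ
  ΔH_2 = 2850 − 2696 = +154 kJ
ΔH_1 − ΔH_2 = −671 kJ, so reaction 1 has the more negative ΔH; |ΔH_1 − ΔH_2| = 671 kJ.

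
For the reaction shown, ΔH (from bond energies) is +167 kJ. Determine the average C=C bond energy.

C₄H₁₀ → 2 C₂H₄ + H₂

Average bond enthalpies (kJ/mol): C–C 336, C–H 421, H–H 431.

D(C=C) ≈ 626 kJ/mol

Let D be the C=C bond energy.
Σ(broken) = 3×336 + 10×421 = 5218
Σ(formed) = 8×421 + 2×D + 1×431 = 3799 + 2D
ΔH = Σ(broken) − Σ(formed) = (5218) − (3799 + 2D) = +1419 − 2D
Setting this equal to +167 kJ gives 2D = 1252, so D = 626 kJ/mol.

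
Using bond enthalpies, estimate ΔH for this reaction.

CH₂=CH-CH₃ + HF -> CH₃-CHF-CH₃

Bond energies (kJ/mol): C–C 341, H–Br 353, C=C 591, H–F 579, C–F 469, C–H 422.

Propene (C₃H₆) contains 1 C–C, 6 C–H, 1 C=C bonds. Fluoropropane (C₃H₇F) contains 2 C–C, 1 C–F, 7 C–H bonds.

ΔH ≈ −62 kJ

Bonds broken (reactants):
  C–C: 1 × 341 = 341
  C–H: 6 × 422 = 2532
  C=C: 1 × 591 = 591
  H–F: 1 × 579 = 579
  Σ(broken) = 4043 kJ
Bonds formed (products):
  C–C: 2 × 341 = 682
  C–F: 1 × 469 = 469
  C–H: 7 × 422 = 2954
  Σ(formed) = 4105 kJ
ΔH = Σ(broken) − Σ(formed) = 4043 − 4105 = −62 kJ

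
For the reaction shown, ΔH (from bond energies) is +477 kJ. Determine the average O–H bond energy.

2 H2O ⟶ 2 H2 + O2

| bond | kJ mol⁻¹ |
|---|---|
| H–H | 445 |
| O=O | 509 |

D(O–H) ≈ 469 kJ/mol

Let D be the O–H bond energy.
Σ(broken) = 4×D = 4D
Σ(formed) = 2×445 + 1×509 = 1399
ΔH = Σ(broken) − Σ(formed) = (4D) − (1399) = −1399 + 4D
Setting this equal to +477 kJ gives 4D = 1876, so D = 469 kJ/mol.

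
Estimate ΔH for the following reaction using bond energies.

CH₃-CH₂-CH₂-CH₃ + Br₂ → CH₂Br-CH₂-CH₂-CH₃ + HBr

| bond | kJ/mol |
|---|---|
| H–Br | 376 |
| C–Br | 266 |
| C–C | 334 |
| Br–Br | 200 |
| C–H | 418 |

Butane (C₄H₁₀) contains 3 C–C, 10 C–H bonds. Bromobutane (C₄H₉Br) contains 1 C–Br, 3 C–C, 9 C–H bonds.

ΔH ≈ −24 kJ

Bonds broken (reactants):
  Br–Br: 1 × 200 = 200
  C–C: 3 × 334 = 1002
  C–H: 10 × 418 = 4180
  Σ(broken) = 5382 kJ
Bonds formed (products):
  C–Br: 1 × 266 = 266
  C–C: 3 × 334 = 1002
  C–H: 9 × 418 = 3762
  H–Br: 1 × 376 = 376
  Σ(formed) = 5406 kJ
ΔH = Σ(broken) − Σ(formed) = 5382 − 5406 = −24 kJ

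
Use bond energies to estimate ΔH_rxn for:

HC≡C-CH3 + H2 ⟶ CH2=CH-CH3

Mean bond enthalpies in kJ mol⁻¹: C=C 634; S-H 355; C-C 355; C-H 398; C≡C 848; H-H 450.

Bonds broken (reactants):
  C≡C: 1 × 848 = 848
  C-C: 1 × 355 = 355
  C-H: 4 × 398 = 1592
  H-H: 1 × 450 = 450
  Σ(broken) = 3245 kJ
Bonds formed (products):
  C-C: 1 × 355 = 355
  C-H: 6 × 398 = 2388
  C=C: 1 × 634 = 634
  Σ(formed) = 3377 kJ
ΔH = Σ(broken) − Σ(formed) = 3245 − 3377 = −132 kJ

ΔH ≈ −132 kJ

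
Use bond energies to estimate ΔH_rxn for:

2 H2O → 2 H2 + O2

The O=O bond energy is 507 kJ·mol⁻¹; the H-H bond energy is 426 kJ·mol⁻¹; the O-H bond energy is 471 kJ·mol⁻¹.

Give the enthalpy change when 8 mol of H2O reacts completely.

Bonds broken (reactants):
  O-H: 4 × 471 = 1884
  Σ(broken) = 1884 kJ
Bonds formed (products):
  H-H: 2 × 426 = 852
  O=O: 1 × 507 = 507
  Σ(formed) = 1359 kJ
ΔH = Σ(broken) − Σ(formed) = 1884 − 1359 = +525 kJ
For 4× the reaction as written: 4 × (+525) = +2100 kJ

ΔH = +2100 kJ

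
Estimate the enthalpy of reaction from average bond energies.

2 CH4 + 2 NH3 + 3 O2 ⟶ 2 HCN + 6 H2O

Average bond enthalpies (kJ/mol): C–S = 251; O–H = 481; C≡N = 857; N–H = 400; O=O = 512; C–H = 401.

Bonds broken (reactants):
  C–H: 8 × 401 = 3208
  N–H: 6 × 400 = 2400
  O=O: 3 × 512 = 1536
  Σ(broken) = 7144 kJ
Bonds formed (products):
  C≡N: 2 × 857 = 1714
  C–H: 2 × 401 = 802
  O–H: 12 × 481 = 5772
  Σ(formed) = 8288 kJ
ΔH = Σ(broken) − Σ(formed) = 7144 − 8288 = −1144 kJ

ΔH ≈ −1144 kJ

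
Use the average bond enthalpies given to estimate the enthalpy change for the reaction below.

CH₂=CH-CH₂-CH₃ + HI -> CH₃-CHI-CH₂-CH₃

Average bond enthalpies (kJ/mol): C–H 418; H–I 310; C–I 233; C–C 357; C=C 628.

Bonds broken (reactants):
  C–C: 2 × 357 = 714
  C–H: 8 × 418 = 3344
  C=C: 1 × 628 = 628
  H–I: 1 × 310 = 310
  Σ(broken) = 4996 kJ
Bonds formed (products):
  C–C: 3 × 357 = 1071
  C–H: 9 × 418 = 3762
  C–I: 1 × 233 = 233
  Σ(formed) = 5066 kJ
ΔH = Σ(broken) − Σ(formed) = 4996 − 5066 = −70 kJ

ΔH ≈ −70 kJ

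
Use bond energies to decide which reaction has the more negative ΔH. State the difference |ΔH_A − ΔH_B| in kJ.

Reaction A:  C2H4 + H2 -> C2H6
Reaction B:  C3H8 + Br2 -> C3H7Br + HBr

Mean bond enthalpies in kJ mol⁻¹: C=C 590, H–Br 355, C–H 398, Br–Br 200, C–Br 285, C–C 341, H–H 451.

Reaction A:
  Bonds broken (reactants):
    C–H: 4 × 398 = 1592
    C=C: 1 × 590 = 590
    H–H: 1 × 451 = 451
    Σ(broken) = 2633 kJ
  Bonds formed (products):
    C–C: 1 × 341 = 341
    C–H: 6 × 398 = 2388
    Σ(formed) = 2729 kJ
  ΔH_A = 2633 − 2729 = −96 kJ
Reaction B:
  Bonds broken (reactants):
    Br–Br: 1 × 200 = 200
    C–C: 2 × 341 = 682
    C–H: 8 × 398 = 3184
    Σ(broken) = 4066 kJ
  Bonds formed (products):
    C–Br: 1 × 285 = 285
    C–C: 2 × 341 = 682
    C–H: 7 × 398 = 2786
    H–Br: 1 × 355 = 355
    Σ(formed) = 4108 kJ
  ΔH_B = 4066 − 4108 = −42 kJ
ΔH_A − ΔH_B = −54 kJ, so reaction A has the more negative ΔH; |ΔH_A − ΔH_B| = 54 kJ.

Reaction A, by 54 kJ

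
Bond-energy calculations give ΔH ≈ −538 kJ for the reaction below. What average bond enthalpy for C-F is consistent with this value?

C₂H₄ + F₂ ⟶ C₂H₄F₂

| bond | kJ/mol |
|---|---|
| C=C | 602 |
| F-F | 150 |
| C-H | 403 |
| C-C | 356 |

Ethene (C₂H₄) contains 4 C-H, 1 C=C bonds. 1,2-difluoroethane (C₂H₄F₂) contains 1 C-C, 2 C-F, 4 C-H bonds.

Let D be the C-F bond energy.
Σ(broken) = 4×403 + 1×602 + 1×150 = 2364
Σ(formed) = 1×356 + 2×D + 4×403 = 1968 + 2D
ΔH = Σ(broken) − Σ(formed) = (2364) − (1968 + 2D) = +396 − 2D
Setting this equal to −538 kJ gives 2D = 934, so D = 467 kJ/mol.

D(C-F) ≈ 467 kJ/mol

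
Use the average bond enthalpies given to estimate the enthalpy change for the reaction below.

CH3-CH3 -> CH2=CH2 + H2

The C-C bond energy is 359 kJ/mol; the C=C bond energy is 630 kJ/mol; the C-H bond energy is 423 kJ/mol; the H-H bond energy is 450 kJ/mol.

ΔH ≈ +125 kJ

Bonds broken (reactants):
  C-C: 1 × 359 = 359
  C-H: 6 × 423 = 2538
  Σ(broken) = 2897 kJ
Bonds formed (products):
  C-H: 4 × 423 = 1692
  C=C: 1 × 630 = 630
  H-H: 1 × 450 = 450
  Σ(formed) = 2772 kJ
ΔH = Σ(broken) − Σ(formed) = 2897 − 2772 = +125 kJ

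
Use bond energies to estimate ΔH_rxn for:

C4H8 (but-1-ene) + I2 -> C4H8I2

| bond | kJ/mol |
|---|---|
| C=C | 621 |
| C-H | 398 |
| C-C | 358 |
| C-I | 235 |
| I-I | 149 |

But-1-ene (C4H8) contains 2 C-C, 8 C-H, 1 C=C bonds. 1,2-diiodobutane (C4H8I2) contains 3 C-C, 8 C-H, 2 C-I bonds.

ΔH ≈ −58 kJ

Bonds broken (reactants):
  C-C: 2 × 358 = 716
  C-H: 8 × 398 = 3184
  C=C: 1 × 621 = 621
  I-I: 1 × 149 = 149
  Σ(broken) = 4670 kJ
Bonds formed (products):
  C-C: 3 × 358 = 1074
  C-H: 8 × 398 = 3184
  C-I: 2 × 235 = 470
  Σ(formed) = 4728 kJ
ΔH = Σ(broken) − Σ(formed) = 4670 − 4728 = −58 kJ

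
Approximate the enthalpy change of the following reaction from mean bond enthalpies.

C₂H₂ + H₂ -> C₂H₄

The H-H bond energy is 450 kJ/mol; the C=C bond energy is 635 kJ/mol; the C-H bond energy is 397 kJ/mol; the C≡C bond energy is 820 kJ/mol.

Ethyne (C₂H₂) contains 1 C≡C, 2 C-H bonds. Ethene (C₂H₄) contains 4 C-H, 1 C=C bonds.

ΔH ≈ −159 kJ

Bonds broken (reactants):
  C≡C: 1 × 820 = 820
  C-H: 2 × 397 = 794
  H-H: 1 × 450 = 450
  Σ(broken) = 2064 kJ
Bonds formed (products):
  C-H: 4 × 397 = 1588
  C=C: 1 × 635 = 635
  Σ(formed) = 2223 kJ
ΔH = Σ(broken) − Σ(formed) = 2064 − 2223 = −159 kJ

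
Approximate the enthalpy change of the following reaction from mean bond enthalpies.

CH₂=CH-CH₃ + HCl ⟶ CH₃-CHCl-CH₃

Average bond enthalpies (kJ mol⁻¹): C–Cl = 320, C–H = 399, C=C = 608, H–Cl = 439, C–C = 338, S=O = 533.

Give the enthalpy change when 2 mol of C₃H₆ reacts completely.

ΔH = −20 kJ

Bonds broken (reactants):
  C–C: 1 × 338 = 338
  C–H: 6 × 399 = 2394
  C=C: 1 × 608 = 608
  H–Cl: 1 × 439 = 439
  Σ(broken) = 3779 kJ
Bonds formed (products):
  C–C: 2 × 338 = 676
  C–Cl: 1 × 320 = 320
  C–H: 7 × 399 = 2793
  Σ(formed) = 3789 kJ
ΔH = Σ(broken) − Σ(formed) = 3779 − 3789 = −10 kJ
For 2× the reaction as written: 2 × (−10) = −20 kJ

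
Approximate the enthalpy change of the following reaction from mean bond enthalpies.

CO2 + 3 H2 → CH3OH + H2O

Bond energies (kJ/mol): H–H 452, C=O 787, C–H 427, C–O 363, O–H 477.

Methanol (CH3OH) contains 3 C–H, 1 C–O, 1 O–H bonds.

ΔH ≈ −145 kJ

Bonds broken (reactants):
  C=O: 2 × 787 = 1574
  H–H: 3 × 452 = 1356
  Σ(broken) = 2930 kJ
Bonds formed (products):
  C–H: 3 × 427 = 1281
  C–O: 1 × 363 = 363
  O–H: 3 × 477 = 1431
  Σ(formed) = 3075 kJ
ΔH = Σ(broken) − Σ(formed) = 2930 − 3075 = −145 kJ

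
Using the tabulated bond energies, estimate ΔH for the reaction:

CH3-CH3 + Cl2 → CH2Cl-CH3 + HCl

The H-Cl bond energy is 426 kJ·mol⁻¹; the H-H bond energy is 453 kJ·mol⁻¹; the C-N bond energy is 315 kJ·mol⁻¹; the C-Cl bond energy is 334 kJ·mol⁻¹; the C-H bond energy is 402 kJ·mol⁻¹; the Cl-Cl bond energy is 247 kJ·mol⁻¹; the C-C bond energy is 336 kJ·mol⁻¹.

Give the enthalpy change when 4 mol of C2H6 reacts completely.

Bonds broken (reactants):
  C-C: 1 × 336 = 336
  C-H: 6 × 402 = 2412
  Cl-Cl: 1 × 247 = 247
  Σ(broken) = 2995 kJ
Bonds formed (products):
  C-C: 1 × 336 = 336
  C-Cl: 1 × 334 = 334
  C-H: 5 × 402 = 2010
  H-Cl: 1 × 426 = 426
  Σ(formed) = 3106 kJ
ΔH = Σ(broken) − Σ(formed) = 2995 − 3106 = −111 kJ
For 4× the reaction as written: 4 × (−111) = −444 kJ

ΔH = −444 kJ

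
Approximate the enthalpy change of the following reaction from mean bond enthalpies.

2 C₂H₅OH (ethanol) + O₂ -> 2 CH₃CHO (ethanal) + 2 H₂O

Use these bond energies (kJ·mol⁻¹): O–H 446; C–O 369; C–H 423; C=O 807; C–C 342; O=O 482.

ΔH ≈ −440 kJ

Bonds broken (reactants):
  C–C: 2 × 342 = 684
  C–H: 10 × 423 = 4230
  C–O: 2 × 369 = 738
  O–H: 2 × 446 = 892
  O=O: 1 × 482 = 482
  Σ(broken) = 7026 kJ
Bonds formed (products):
  C–C: 2 × 342 = 684
  C–H: 8 × 423 = 3384
  C=O: 2 × 807 = 1614
  O–H: 4 × 446 = 1784
  Σ(formed) = 7466 kJ
ΔH = Σ(broken) − Σ(formed) = 7026 − 7466 = −440 kJ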